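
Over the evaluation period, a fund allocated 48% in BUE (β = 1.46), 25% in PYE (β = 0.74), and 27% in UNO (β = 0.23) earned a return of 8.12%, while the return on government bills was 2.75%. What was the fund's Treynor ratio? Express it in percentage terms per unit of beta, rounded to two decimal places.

β_P = 0.48×1.46 + 0.25×0.74 + 0.27×0.23 = 0.9479
Treynor = (R_P − R_f) / β_P = (8.12% − 2.75%) / 0.9479 = 5.37% / 0.9479 = 5.67%

5.67%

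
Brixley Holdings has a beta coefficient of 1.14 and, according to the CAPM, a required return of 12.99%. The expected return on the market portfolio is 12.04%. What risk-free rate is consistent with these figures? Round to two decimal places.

5.25%

E(R) = R_f + β(E(R_m) − R_f) = R_f(1 − β) + β·E(R_m)
12.99% = R_f × (1 − 1.14) + 1.14 × 12.04%
12.99% = R_f × -0.14 + 13.7256%
R_f = (12.99% − 13.7256%) / -0.14 = 5.25%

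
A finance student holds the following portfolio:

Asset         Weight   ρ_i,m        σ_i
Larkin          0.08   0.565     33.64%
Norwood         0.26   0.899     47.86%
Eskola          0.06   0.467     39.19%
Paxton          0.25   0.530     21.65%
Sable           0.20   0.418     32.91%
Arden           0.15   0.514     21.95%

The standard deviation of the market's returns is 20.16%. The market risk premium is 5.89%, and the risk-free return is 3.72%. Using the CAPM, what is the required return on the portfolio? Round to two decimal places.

β_Larkin = 0.565 × 33.64% / 20.16% = 0.9428
β_Norwood = 0.899 × 47.86% / 20.16% = 2.1342
β_Eskola = 0.467 × 39.19% / 20.16% = 0.9078
β_Paxton = 0.530 × 21.65% / 20.16% = 0.5692
β_Sable = 0.418 × 32.91% / 20.16% = 0.6824
β_Arden = 0.514 × 21.95% / 20.16% = 0.5596
β_P = Σ w_i β_i = 0.08×0.9428 + 0.26×2.1342 + 0.06×0.9078 + 0.25×0.5692 + 0.20×0.6824 + 0.15×0.5596 = 1.0475
E(R_P) = R_f + β_P × MRP = 3.72% + 1.0475 × 5.89% = 9.89%

9.89%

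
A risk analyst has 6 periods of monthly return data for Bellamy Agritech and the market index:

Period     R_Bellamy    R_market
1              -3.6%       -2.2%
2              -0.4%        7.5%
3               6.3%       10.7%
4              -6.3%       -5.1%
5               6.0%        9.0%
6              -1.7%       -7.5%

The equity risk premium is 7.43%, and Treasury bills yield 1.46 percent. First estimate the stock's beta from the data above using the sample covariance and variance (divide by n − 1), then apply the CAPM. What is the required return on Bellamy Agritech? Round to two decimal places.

Mean R_i = (-3.6 − 0.4 + 6.3 − 6.3 + 6.0 − 1.7) / 6 = 0.0500%
Mean R_m = (-2.2 + 7.5 + 10.7 − 5.1 + 9.0 − 7.5) / 6 = 2.0667%
Σ(R_i − R̄_i)(R_m − R̄_m) = 170.5900  ⇒  Cov = 170.5900 / 5 = 34.1180
Σ(R_m − R̄_m)² = 313.2133  ⇒  Var(R_m) = 313.2133 / 5 = 62.6427
β = Cov / Var(R_m) = 34.1180 / 62.6427 = 0.5446
E(R) = R_f + β × MRP = 1.46% + 0.5446 × 7.43% = 5.51%

5.51%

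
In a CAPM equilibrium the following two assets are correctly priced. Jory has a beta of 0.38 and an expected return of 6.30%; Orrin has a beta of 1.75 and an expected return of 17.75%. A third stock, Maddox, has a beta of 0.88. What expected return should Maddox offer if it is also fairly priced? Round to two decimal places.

MRP (SML slope) = (17.75% − 6.30%) / (1.75 − 0.38) = 11.45% / 1.37 = 8.3577%
R_f (intercept) = 6.30% − 0.38 × 8.3577% = 3.1241%
E(R_Maddox) = R_f + β × MRP = 3.1241% + 0.88 × 8.3577% = 10.48%

10.48%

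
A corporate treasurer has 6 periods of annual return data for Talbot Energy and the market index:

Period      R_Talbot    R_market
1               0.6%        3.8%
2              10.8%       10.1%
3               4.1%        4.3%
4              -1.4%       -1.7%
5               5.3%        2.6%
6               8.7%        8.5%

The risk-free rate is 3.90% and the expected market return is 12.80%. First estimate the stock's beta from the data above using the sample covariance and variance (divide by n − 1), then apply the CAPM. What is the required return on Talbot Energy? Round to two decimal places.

12.80%

Mean R_i = (0.6 + 10.8 + 4.1 − 1.4 + 5.3 + 8.7) / 6 = 4.6833%
Mean R_m = (3.8 + 10.1 + 4.3 − 1.7 + 2.6 + 8.5) / 6 = 4.6000%
Σ(R_i − R̄_i)(R_m − R̄_m) = 89.8400  ⇒  Cov = 89.8400 / 5 = 17.9680
Σ(R_m − R̄_m)² = 89.8800  ⇒  Var(R_m) = 89.8800 / 5 = 17.9760
β = Cov / Var(R_m) = 17.9680 / 17.9760 = 0.9996
MRP = 12.80% − 3.90% = 8.90%
E(R) = R_f + β × MRP = 3.90% + 0.9996 × 8.90% = 12.80%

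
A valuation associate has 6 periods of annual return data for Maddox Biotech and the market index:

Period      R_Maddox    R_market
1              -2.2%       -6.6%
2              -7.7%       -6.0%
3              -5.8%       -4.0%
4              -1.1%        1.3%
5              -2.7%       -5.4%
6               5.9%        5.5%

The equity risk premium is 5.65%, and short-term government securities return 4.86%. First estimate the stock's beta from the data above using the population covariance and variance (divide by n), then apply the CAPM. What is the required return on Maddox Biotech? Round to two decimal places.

Mean R_i = (-2.2 − 7.7 − 5.8 − 1.1 − 2.7 + 5.9) / 6 = -2.2667%
Mean R_m = (-6.6 − 6.0 − 4.0 + 1.3 − 5.4 + 5.5) / 6 = -2.5333%
Σ(R_i − R̄_i)(R_m − R̄_m) = 95.0667  ⇒  Cov = 95.0667 / 6 = 15.8445
Σ(R_m − R̄_m)² = 118.1533  ⇒  Var(R_m) = 118.1533 / 6 = 19.6922
β = Cov / Var(R_m) = 15.8445 / 19.6922 = 0.8046
E(R) = R_f + β × MRP = 4.86% + 0.8046 × 5.65% = 9.41%

9.41%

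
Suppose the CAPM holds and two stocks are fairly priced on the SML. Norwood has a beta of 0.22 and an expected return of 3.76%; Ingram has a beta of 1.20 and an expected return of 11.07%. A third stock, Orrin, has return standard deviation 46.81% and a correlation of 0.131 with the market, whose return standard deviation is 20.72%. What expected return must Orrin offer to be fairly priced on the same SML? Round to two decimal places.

MRP = (11.07% − 3.76%) / (1.20 − 0.22) = 7.4592%
R_f = 3.76% − 0.22 × 7.4592% = 2.1190%
β_Orrin = ρ·σ_i/σ_m = 0.131 × 46.81 / 20.72 = 0.2960
E(R_Orrin) = R_f + β × MRP = 2.1190% + 0.2960 × 7.4592% = 4.33%

4.33%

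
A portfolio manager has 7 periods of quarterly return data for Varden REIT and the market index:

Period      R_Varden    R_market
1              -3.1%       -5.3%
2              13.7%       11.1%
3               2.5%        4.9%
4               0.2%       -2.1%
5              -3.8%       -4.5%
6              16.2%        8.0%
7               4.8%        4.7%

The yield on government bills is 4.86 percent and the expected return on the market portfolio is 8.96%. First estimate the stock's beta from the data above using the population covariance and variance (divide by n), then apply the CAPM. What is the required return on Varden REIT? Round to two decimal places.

9.47%

Mean R_i = (-3.1 + 13.7 + 2.5 + 0.2 − 3.8 + 16.2 + 4.8) / 7 = 4.3571%
Mean R_m = (-5.3 + 11.1 + 4.9 − 2.1 − 4.5 + 8.0 + 4.7) / 7 = 2.4000%
Σ(R_i − R̄_i)(R_m − R̄_m) = 276.3900  ⇒  Cov = 276.3900 / 7 = 39.4843
Σ(R_m − R̄_m)² = 245.7400  ⇒  Var(R_m) = 245.7400 / 7 = 35.1057
β = Cov / Var(R_m) = 39.4843 / 35.1057 = 1.1247
MRP = 8.96% − 4.86% = 4.10%
E(R) = R_f + β × MRP = 4.86% + 1.1247 × 4.10% = 9.47%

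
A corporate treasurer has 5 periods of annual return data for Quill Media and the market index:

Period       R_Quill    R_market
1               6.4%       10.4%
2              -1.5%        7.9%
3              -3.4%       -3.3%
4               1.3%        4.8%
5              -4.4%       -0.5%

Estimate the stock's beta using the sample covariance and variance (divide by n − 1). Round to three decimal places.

Mean R_i = (6.4 − 1.5 − 3.4 + 1.3 − 4.4) / 5 = -0.3200%
Mean R_m = (10.4 + 7.9 − 3.3 + 4.8 − 0.5) / 5 = 3.8600%
Σ(R_i − R̄_i)(R_m − R̄_m) = 80.5460  ⇒  Cov = 80.5460 / 4 = 20.1365
Σ(R_m − R̄_m)² = 130.2520  ⇒  Var(R_m) = 130.2520 / 4 = 32.5630
β = Cov / Var(R_m) = 20.1365 / 32.5630 = 0.6184

0.618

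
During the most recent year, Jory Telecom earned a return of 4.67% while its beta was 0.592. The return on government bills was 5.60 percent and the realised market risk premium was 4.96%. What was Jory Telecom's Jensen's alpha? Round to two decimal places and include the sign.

CAPM benchmark = R_f + β(R_m − R_f) = 5.60% + 0.592 × 4.96% = 8.53632%
α = actual − benchmark = 4.67% − 8.53632% = -3.87%

-3.87%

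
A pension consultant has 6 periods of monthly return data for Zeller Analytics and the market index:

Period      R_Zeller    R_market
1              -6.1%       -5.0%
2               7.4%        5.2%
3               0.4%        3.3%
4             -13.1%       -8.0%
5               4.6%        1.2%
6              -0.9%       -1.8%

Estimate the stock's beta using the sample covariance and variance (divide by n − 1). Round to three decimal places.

Mean R_i = (-6.1 + 7.4 + 0.4 − 13.1 + 4.6 − 0.9) / 6 = -1.2833%
Mean R_m = (-5.0 + 5.2 + 3.3 − 8.0 + 1.2 − 1.8) / 6 = -0.8500%
Σ(R_i − R̄_i)(R_m − R̄_m) = 175.6950  ⇒  Cov = 175.6950 / 5 = 35.1390
Σ(R_m − R̄_m)² = 127.2750  ⇒  Var(R_m) = 127.2750 / 5 = 25.4550
β = Cov / Var(R_m) = 35.1390 / 25.4550 = 1.3804

1.380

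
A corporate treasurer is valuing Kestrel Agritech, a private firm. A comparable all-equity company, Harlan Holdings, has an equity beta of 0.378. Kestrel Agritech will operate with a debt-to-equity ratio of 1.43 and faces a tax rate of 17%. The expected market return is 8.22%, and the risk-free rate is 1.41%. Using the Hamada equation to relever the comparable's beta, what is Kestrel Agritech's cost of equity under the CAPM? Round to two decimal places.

β_L = β_U × [1 + (1 − t)(D/E)] = 0.378 × [1 + (1 − 0.17) × 1.43]
    = 0.378 × [1 + 0.83 × 1.43] = 0.378 × 2.1869 = 0.8266
MRP = 8.22% − 1.41% = 6.81%
E(R) = R_f + β_L × MRP = 1.41% + 0.8266 × 6.81% = 7.04%

7.04%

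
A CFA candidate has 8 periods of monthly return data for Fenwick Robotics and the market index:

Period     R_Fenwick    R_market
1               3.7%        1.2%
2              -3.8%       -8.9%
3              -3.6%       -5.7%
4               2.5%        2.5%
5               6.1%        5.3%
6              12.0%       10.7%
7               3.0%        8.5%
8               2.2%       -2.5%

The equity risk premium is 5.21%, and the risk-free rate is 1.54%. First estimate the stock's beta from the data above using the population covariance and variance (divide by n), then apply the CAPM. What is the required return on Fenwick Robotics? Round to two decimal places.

4.99%

Mean R_i = (3.7 − 3.8 − 3.6 + 2.5 + 6.1 + 12.0 + 3.0 + 2.2) / 8 = 2.7625%
Mean R_m = (1.2 − 8.9 − 5.7 + 2.5 + 5.3 + 10.7 + 8.5 − 2.5) / 8 = 1.3875%
Σ(R_i − R̄_i)(R_m − R̄_m) = 215.0963  ⇒  Cov = 215.0963 / 8 = 26.8870
Σ(R_m − R̄_m)² = 325.0688  ⇒  Var(R_m) = 325.0688 / 8 = 40.6336
β = Cov / Var(R_m) = 26.8870 / 40.6336 = 0.6617
E(R) = R_f + β × MRP = 1.54% + 0.6617 × 5.21% = 4.99%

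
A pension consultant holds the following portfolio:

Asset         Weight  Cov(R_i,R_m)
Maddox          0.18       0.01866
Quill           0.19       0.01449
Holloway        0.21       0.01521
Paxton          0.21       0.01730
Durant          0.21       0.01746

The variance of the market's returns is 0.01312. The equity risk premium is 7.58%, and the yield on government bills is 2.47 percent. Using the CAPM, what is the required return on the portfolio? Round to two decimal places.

β_Maddox = 0.01866 / 0.01312 = 1.4223
β_Quill = 0.01449 / 0.01312 = 1.1044
β_Holloway = 0.01521 / 0.01312 = 1.1593
β_Paxton = 0.01730 / 0.01312 = 1.3186
β_Durant = 0.01746 / 0.01312 = 1.3308
β_P = Σ w_i β_i = 0.18×1.4223 + 0.19×1.1044 + 0.21×1.1593 + 0.21×1.3186 + 0.21×1.3308 = 1.2657
E(R_P) = R_f + β_P × MRP = 2.47% + 1.2657 × 7.58% = 12.06%

12.06%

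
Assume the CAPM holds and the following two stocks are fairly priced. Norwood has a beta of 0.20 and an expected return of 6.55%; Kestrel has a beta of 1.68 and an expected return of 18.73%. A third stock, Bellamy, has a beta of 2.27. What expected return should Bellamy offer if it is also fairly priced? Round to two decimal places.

MRP (SML slope) = (18.73% − 6.55%) / (1.68 − 0.20) = 12.18% / 1.48 = 8.2297%
R_f (intercept) = 6.55% − 0.20 × 8.2297% = 4.9041%
E(R_Bellamy) = R_f + β × MRP = 4.9041% + 2.27 × 8.2297% = 23.59%

23.59%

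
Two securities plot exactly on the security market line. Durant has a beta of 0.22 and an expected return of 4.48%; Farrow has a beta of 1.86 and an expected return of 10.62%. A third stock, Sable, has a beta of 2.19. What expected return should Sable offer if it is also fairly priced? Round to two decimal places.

MRP (SML slope) = (10.62% − 4.48%) / (1.86 − 0.22) = 6.14% / 1.64 = 3.7439%
R_f (intercept) = 4.48% − 0.22 × 3.7439% = 3.6563%
E(R_Sable) = R_f + β × MRP = 3.6563% + 2.19 × 3.7439% = 11.86%

11.86%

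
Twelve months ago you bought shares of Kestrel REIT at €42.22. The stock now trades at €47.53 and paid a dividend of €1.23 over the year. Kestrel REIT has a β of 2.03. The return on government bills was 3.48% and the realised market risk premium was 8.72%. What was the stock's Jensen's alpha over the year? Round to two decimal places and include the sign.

-5.69%

Realised HPR = (P1 + D1 − P0) / P0 = (47.53 + 1.23 − 42.22) / 42.22 = 6.54 / 42.22 = 15.4903%
CAPM required = R_f + β·MRP = 3.48% + 2.03 × 8.72% = 21.1816%
α = realised − required = 15.4903% − 21.1816% = -5.69%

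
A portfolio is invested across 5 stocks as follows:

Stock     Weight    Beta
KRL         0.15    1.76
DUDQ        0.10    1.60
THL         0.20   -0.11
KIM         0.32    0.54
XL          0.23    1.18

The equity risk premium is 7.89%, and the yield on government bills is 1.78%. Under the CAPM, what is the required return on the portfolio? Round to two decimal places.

β_P = Σ w_i β_i = 0.15×1.76 + 0.10×1.60 + 0.20×-0.11 + 0.32×0.54 + 0.23×1.18 = 0.8462
E(R_P) = R_f + β_P × MRP = 1.78% + 0.8462 × 7.89% = 8.46%

8.46%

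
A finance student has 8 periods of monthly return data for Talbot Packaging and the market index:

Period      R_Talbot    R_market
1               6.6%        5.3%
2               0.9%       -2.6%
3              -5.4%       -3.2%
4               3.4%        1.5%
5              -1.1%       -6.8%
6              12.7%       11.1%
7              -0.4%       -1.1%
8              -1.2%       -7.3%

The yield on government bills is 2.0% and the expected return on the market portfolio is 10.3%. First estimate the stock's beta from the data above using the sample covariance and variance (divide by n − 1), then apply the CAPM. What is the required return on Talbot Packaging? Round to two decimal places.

Mean R_i = (6.6 + 0.9 − 5.4 + 3.4 − 1.1 + 12.7 − 0.4 − 1.2) / 8 = 1.9375%
Mean R_m = (5.3 − 2.6 − 3.2 + 1.5 − 6.8 + 11.1 − 1.1 − 7.3) / 8 = -0.3875%
Σ(R_i − R̄_i)(R_m − R̄_m) = 218.6763  ⇒  Cov = 218.6763 / 7 = 31.2395
Σ(R_m − R̄_m)² = 270.0888  ⇒  Var(R_m) = 270.0888 / 7 = 38.5841
β = Cov / Var(R_m) = 31.2395 / 38.5841 = 0.8096
MRP = 10.3% − 2.0% = 8.30%
E(R) = R_f + β × MRP = 2.0% + 0.8096 × 8.3% = 8.72%

8.72%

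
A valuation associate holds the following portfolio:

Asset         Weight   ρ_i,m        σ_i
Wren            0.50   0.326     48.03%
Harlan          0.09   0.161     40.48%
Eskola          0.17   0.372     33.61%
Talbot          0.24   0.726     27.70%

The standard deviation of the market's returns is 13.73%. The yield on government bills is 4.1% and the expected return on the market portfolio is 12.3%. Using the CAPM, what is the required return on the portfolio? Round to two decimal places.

13.28%

β_Wren = 0.326 × 48.03% / 13.73% = 1.1404
β_Harlan = 0.161 × 40.48% / 13.73% = 0.4747
β_Eskola = 0.372 × 33.61% / 13.73% = 0.9106
β_Talbot = 0.726 × 27.70% / 13.73% = 1.4647
β_P = Σ w_i β_i = 0.50×1.1404 + 0.09×0.4747 + 0.17×0.9106 + 0.24×1.4647 = 1.1193
MRP = 12.3% − 4.1% = 8.20%
E(R_P) = R_f + β_P × MRP = 4.1% + 1.1193 × 8.2% = 13.28%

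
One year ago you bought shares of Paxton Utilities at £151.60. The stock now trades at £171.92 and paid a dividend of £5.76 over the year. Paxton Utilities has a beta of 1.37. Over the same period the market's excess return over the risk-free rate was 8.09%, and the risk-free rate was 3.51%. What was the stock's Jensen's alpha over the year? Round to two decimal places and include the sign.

Realised HPR = (P1 + D1 − P0) / P0 = (171.92 + 5.76 − 151.60) / 151.60 = 26.08 / 151.60 = 17.2032%
CAPM required = R_f + β·MRP = 3.51% + 1.37 × 8.09% = 14.5933%
α = realised − required = 17.2032% − 14.5933% = +2.61%

+2.61%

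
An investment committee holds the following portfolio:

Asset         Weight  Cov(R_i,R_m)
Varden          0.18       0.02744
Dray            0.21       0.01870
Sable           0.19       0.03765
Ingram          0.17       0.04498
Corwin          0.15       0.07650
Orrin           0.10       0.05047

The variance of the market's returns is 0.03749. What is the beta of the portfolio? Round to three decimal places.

1.072

β_Varden = 0.02744 / 0.03749 = 0.7319
β_Dray = 0.01870 / 0.03749 = 0.4988
β_Sable = 0.03765 / 0.03749 = 1.0043
β_Ingram = 0.04498 / 0.03749 = 1.1998
β_Corwin = 0.07650 / 0.03749 = 2.0405
β_Orrin = 0.05047 / 0.03749 = 1.3462
β_P = Σ w_i β_i = 0.18×0.7319 + 0.21×0.4988 + 0.19×1.0043 + 0.17×1.1998 + 0.15×2.0405 + 0.10×1.3462 = 1.0720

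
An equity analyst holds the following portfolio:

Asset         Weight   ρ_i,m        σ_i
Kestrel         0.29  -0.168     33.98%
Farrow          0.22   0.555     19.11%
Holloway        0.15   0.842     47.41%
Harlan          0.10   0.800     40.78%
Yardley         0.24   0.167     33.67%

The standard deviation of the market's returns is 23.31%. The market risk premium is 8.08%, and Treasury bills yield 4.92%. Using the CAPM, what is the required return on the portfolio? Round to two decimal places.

β_Kestrel = -0.168 × 33.98% / 23.31% = -0.2449
β_Farrow = 0.555 × 19.11% / 23.31% = 0.4550
β_Holloway = 0.842 × 47.41% / 23.31% = 1.7125
β_Harlan = 0.800 × 40.78% / 23.31% = 1.3996
β_Yardley = 0.167 × 33.67% / 23.31% = 0.2412
β_P = Σ w_i β_i = 0.29×-0.2449 + 0.22×0.4550 + 0.15×1.7125 + 0.10×1.3996 + 0.24×0.2412 = 0.4838
E(R_P) = R_f + β_P × MRP = 4.92% + 0.4838 × 8.08% = 8.83%

8.83%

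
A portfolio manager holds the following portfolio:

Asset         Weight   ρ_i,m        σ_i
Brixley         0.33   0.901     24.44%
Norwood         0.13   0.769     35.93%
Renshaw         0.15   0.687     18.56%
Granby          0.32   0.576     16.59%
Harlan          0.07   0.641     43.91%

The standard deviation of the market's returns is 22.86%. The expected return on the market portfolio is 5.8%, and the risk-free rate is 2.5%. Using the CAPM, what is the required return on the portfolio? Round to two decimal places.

β_Brixley = 0.901 × 24.44% / 22.86% = 0.9633
β_Norwood = 0.769 × 35.93% / 22.86% = 1.2087
β_Renshaw = 0.687 × 18.56% / 22.86% = 0.5578
β_Granby = 0.576 × 16.59% / 22.86% = 0.4180
β_Harlan = 0.641 × 43.91% / 22.86% = 1.2312
β_P = Σ w_i β_i = 0.33×0.9633 + 0.13×1.2087 + 0.15×0.5578 + 0.32×0.4180 + 0.07×1.2312 = 0.7786
MRP = 5.8% − 2.5% = 3.30%
E(R_P) = R_f + β_P × MRP = 2.5% + 0.7786 × 3.3% = 5.07%

5.07%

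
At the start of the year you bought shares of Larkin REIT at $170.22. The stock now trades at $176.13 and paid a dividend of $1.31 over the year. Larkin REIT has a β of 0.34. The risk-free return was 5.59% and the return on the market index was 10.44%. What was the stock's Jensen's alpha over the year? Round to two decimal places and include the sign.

-3.00%

Realised HPR = (P1 + D1 − P0) / P0 = (176.13 + 1.31 − 170.22) / 170.22 = 7.22 / 170.22 = 4.2416%
MRP = 10.44% − 5.59% = 4.85%
CAPM required = R_f + β·MRP = 5.59% + 0.34 × 4.85% = 7.2390%
α = realised − required = 4.2416% − 7.2390% = -3.00%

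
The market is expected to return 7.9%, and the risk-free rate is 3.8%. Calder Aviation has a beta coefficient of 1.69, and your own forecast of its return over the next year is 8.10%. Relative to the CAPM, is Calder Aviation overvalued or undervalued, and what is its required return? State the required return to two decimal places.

MRP = 7.9% − 3.8% = 4.10%
Required return = R_f + β·MRP = 3.8% + 1.69 × 4.1% = 10.73%
Forecast 8.10% < required 10.73% → the stock plots below the SML → overvalued.

Overvalued; required return 10.73%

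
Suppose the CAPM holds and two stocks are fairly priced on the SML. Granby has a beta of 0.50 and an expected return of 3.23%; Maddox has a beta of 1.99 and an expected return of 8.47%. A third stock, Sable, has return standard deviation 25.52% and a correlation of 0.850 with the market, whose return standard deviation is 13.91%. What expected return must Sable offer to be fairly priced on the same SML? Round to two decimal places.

MRP = (8.47% − 3.23%) / (1.99 − 0.50) = 3.5168%
R_f = 3.23% − 0.50 × 3.5168% = 1.4716%
β_Sable = ρ·σ_i/σ_m = 0.850 × 25.52 / 13.91 = 1.5595
E(R_Sable) = R_f + β × MRP = 1.4716% + 1.5595 × 3.5168% = 6.96%

6.96%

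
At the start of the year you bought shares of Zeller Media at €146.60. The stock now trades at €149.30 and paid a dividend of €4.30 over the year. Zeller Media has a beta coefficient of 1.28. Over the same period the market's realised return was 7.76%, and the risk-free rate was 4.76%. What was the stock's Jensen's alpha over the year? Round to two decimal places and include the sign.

-3.83%

Realised HPR = (P1 + D1 − P0) / P0 = (149.30 + 4.30 − 146.60) / 146.60 = 7.00 / 146.60 = 4.7749%
MRP = 7.76% − 4.76% = 3.00%
CAPM required = R_f + β·MRP = 4.76% + 1.28 × 3.00% = 8.6000%
α = realised − required = 4.7749% − 8.6000% = -3.83%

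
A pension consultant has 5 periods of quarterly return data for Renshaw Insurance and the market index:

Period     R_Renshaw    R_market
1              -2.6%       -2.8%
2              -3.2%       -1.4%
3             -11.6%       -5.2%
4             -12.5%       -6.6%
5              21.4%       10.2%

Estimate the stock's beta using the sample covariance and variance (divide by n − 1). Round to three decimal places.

Mean R_i = (-2.6 − 3.2 − 11.6 − 12.5 + 21.4) / 5 = -1.7000%
Mean R_m = (-2.8 − 1.4 − 5.2 − 6.6 + 10.2) / 5 = -1.1600%
Σ(R_i − R̄_i)(R_m − R̄_m) = 363.0000  ⇒  Cov = 363.0000 / 4 = 90.7500
Σ(R_m − R̄_m)² = 177.7120  ⇒  Var(R_m) = 177.7120 / 4 = 44.4280
β = Cov / Var(R_m) = 90.7500 / 44.4280 = 2.0426

2.043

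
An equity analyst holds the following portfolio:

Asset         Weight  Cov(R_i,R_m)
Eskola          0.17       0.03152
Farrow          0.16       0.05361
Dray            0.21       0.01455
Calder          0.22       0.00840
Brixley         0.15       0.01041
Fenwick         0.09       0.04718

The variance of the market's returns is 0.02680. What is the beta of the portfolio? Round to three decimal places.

0.920

β_Eskola = 0.03152 / 0.02680 = 1.1761
β_Farrow = 0.05361 / 0.02680 = 2.0004
β_Dray = 0.01455 / 0.02680 = 0.5429
β_Calder = 0.00840 / 0.02680 = 0.3134
β_Brixley = 0.01041 / 0.02680 = 0.3884
β_Fenwick = 0.04718 / 0.02680 = 1.7604
β_P = Σ w_i β_i = 0.17×1.1761 + 0.16×2.0004 + 0.21×0.5429 + 0.22×0.3134 + 0.15×0.3884 + 0.09×1.7604 = 0.9197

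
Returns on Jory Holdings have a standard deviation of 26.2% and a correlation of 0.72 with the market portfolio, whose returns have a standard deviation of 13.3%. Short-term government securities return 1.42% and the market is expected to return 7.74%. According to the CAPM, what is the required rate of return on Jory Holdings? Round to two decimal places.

β = ρ × σ_i / σ_m = 0.72 × 26.2% / 13.3% = 1.4183
MRP = 7.74% − 1.42% = 6.32%
E(R) = 1.42% + 1.4183 × 6.32% = 10.38%

10.38%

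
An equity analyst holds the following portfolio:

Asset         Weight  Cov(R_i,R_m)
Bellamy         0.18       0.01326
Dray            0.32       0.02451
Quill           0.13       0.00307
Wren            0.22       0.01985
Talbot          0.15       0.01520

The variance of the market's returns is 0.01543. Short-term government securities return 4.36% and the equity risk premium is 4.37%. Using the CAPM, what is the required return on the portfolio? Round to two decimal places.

β_Bellamy = 0.01326 / 0.01543 = 0.8594
β_Dray = 0.02451 / 0.01543 = 1.5885
β_Quill = 0.00307 / 0.01543 = 0.1990
β_Wren = 0.01985 / 0.01543 = 1.2865
β_Talbot = 0.01520 / 0.01543 = 0.9851
β_P = Σ w_i β_i = 0.18×0.8594 + 0.32×1.5885 + 0.13×0.1990 + 0.22×1.2865 + 0.15×0.9851 = 1.1197
E(R_P) = R_f + β_P × MRP = 4.36% + 1.1197 × 4.37% = 9.25%

9.25%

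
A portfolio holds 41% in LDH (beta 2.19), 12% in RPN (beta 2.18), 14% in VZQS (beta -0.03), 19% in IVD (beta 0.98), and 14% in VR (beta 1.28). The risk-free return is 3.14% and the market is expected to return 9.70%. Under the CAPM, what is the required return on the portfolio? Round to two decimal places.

β_P = Σ w_i β_i = 0.41×2.19 + 0.12×2.18 + 0.14×-0.03 + 0.19×0.98 + 0.14×1.28 = 1.5207
MRP = 9.70% − 3.14% = 6.56%
E(R_P) = R_f + β_P × MRP = 3.14% + 1.5207 × 6.56% = 13.12%

13.12%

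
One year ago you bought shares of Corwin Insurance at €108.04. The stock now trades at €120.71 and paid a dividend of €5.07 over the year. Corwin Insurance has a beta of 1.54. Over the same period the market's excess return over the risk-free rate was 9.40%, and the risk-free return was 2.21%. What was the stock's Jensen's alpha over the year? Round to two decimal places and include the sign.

-0.27%

Realised HPR = (P1 + D1 − P0) / P0 = (120.71 + 5.07 − 108.04) / 108.04 = 17.74 / 108.04 = 16.4198%
CAPM required = R_f + β·MRP = 2.21% + 1.54 × 9.40% = 16.6860%
α = realised − required = 16.4198% − 16.6860% = -0.27%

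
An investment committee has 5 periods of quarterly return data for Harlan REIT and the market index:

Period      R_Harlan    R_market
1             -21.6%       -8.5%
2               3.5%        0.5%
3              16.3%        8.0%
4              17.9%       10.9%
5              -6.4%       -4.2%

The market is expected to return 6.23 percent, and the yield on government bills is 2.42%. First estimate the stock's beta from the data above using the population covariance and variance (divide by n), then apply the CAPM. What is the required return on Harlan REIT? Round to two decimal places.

9.99%

Mean R_i = (-21.6 + 3.5 + 16.3 + 17.9 − 6.4) / 5 = 1.9400%
Mean R_m = (-8.5 + 0.5 + 8.0 + 10.9 − 4.2) / 5 = 1.3400%
Σ(R_i − R̄_i)(R_m − R̄_m) = 524.7420  ⇒  Cov = 524.7420 / 5 = 104.9484
Σ(R_m − R̄_m)² = 263.9720  ⇒  Var(R_m) = 263.9720 / 5 = 52.7944
β = Cov / Var(R_m) = 104.9484 / 52.7944 = 1.9879
MRP = 6.23% − 2.42% = 3.81%
E(R) = R_f + β × MRP = 2.42% + 1.9879 × 3.81% = 9.99%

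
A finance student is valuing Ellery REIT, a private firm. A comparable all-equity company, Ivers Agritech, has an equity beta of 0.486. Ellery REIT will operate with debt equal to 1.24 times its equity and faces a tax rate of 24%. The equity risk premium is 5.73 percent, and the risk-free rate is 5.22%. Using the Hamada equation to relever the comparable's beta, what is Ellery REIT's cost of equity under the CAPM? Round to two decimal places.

β_L = β_U × [1 + (1 − t)(D/E)] = 0.486 × [1 + (1 − 0.24) × 1.24]
    = 0.486 × [1 + 0.76 × 1.24] = 0.486 × 1.9424 = 0.9440
E(R) = R_f + β_L × MRP = 5.22% + 0.9440 × 5.73% = 10.63%

10.63%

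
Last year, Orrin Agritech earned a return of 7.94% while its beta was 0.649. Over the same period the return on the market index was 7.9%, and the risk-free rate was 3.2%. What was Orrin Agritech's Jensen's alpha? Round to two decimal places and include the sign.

+1.69%

Market excess return = 7.9% − 3.2% = 4.70%
CAPM benchmark = R_f + β(R_m − R_f) = 3.2% + 0.649 × 4.7% = 6.2503%
α = actual − benchmark = 7.94% − 6.2503% = +1.69%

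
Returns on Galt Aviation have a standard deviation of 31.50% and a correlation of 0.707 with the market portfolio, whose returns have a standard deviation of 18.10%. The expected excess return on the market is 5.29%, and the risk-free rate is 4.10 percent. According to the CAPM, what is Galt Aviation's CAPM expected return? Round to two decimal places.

β = ρ × σ_i / σ_m = 0.707 × 31.50% / 18.10% = 1.2304
E(R) = 4.10% + 1.2304 × 5.29% = 10.61%

10.61%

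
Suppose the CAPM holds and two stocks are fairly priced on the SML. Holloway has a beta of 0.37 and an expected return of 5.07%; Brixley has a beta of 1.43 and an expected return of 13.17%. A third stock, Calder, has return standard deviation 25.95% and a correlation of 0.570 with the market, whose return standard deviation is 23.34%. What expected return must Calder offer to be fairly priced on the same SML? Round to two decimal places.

MRP = (13.17% − 5.07%) / (1.43 − 0.37) = 7.6415%
R_f = 5.07% − 0.37 × 7.6415% = 2.2426%
β_Calder = ρ·σ_i/σ_m = 0.570 × 25.95 / 23.34 = 0.6337
E(R_Calder) = R_f + β × MRP = 2.2426% + 0.6337 × 7.6415% = 7.09%

7.09%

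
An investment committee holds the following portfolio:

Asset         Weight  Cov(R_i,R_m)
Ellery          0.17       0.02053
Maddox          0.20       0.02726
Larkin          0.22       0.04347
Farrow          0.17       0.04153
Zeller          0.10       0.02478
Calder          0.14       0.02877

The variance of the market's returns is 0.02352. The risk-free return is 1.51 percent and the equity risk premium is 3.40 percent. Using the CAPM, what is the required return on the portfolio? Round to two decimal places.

6.15%

β_Ellery = 0.02053 / 0.02352 = 0.8729
β_Maddox = 0.02726 / 0.02352 = 1.1590
β_Larkin = 0.04347 / 0.02352 = 1.8482
β_Farrow = 0.04153 / 0.02352 = 1.7657
β_Zeller = 0.02478 / 0.02352 = 1.0536
β_Calder = 0.02877 / 0.02352 = 1.2232
β_P = Σ w_i β_i = 0.17×0.8729 + 0.20×1.1590 + 0.22×1.8482 + 0.17×1.7657 + 0.10×1.0536 + 0.14×1.2232 = 1.3636
E(R_P) = R_f + β_P × MRP = 1.51% + 1.3636 × 3.40% = 6.15%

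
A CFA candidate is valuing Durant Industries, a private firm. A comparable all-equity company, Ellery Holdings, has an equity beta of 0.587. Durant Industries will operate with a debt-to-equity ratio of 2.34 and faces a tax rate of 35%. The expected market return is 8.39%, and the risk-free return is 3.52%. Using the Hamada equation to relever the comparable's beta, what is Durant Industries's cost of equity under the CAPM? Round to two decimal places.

β_L = β_U × [1 + (1 − t)(D/E)] = 0.587 × [1 + (1 − 0.35) × 2.34]
    = 0.587 × [1 + 0.65 × 2.34] = 0.587 × 2.5210 = 1.4798
MRP = 8.39% − 3.52% = 4.87%
E(R) = R_f + β_L × MRP = 3.52% + 1.4798 × 4.87% = 10.73%

10.73%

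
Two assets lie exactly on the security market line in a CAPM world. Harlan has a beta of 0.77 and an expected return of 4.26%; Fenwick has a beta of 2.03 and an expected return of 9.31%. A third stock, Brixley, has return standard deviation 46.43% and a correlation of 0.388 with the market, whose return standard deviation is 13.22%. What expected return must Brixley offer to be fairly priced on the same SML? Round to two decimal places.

6.64%

MRP = (9.31% − 4.26%) / (2.03 − 0.77) = 4.0079%
R_f = 4.26% − 0.77 × 4.0079% = 1.1739%
β_Brixley = ρ·σ_i/σ_m = 0.388 × 46.43 / 13.22 = 1.3627
E(R_Brixley) = R_f + β × MRP = 1.1739% + 1.3627 × 4.0079% = 6.64%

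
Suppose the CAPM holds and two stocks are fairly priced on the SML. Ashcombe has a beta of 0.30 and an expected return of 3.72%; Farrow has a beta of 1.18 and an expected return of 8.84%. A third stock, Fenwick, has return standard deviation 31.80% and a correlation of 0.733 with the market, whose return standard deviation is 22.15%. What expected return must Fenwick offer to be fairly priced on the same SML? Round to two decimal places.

8.10%

MRP = (8.84% − 3.72%) / (1.18 − 0.30) = 5.8182%
R_f = 3.72% − 0.30 × 5.8182% = 1.9745%
β_Fenwick = ρ·σ_i/σ_m = 0.733 × 31.80 / 22.15 = 1.0523
E(R_Fenwick) = R_f + β × MRP = 1.9745% + 1.0523 × 5.8182% = 8.10%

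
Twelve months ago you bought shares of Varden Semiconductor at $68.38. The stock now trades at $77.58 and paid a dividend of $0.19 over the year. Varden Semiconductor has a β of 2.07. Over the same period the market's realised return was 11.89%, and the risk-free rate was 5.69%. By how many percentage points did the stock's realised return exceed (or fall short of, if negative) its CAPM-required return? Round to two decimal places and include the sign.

Realised HPR = (P1 + D1 − P0) / P0 = (77.58 + 0.19 − 68.38) / 68.38 = 9.39 / 68.38 = 13.7321%
MRP = 11.89% − 5.69% = 6.20%
CAPM required = R_f + β·MRP = 5.69% + 2.07 × 6.20% = 18.5240%
α = realised − required = 13.7321% − 18.5240% = -4.79%

-4.79%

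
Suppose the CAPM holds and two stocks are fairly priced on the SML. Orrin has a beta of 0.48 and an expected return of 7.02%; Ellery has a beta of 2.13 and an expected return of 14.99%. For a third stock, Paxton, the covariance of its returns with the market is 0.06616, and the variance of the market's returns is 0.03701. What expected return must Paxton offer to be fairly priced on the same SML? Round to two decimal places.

MRP = (14.99% − 7.02%) / (2.13 − 0.48) = 4.8303%
R_f = 7.02% − 0.48 × 4.8303% = 4.7015%
β_Paxton = Cov / Var(R_m) = 0.06616 / 0.03701 = 1.7876
E(R_Paxton) = R_f + β × MRP = 4.7015% + 1.7876 × 4.8303% = 13.34%

13.34%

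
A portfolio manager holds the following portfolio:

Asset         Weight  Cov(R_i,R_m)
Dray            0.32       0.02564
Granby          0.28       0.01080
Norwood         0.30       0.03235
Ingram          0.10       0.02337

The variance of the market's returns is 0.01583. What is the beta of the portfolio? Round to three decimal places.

1.470

β_Dray = 0.02564 / 0.01583 = 1.6197
β_Granby = 0.01080 / 0.01583 = 0.6822
β_Norwood = 0.03235 / 0.01583 = 2.0436
β_Ingram = 0.02337 / 0.01583 = 1.4763
β_P = Σ w_i β_i = 0.32×1.6197 + 0.28×0.6822 + 0.30×2.0436 + 0.10×1.4763 = 1.4700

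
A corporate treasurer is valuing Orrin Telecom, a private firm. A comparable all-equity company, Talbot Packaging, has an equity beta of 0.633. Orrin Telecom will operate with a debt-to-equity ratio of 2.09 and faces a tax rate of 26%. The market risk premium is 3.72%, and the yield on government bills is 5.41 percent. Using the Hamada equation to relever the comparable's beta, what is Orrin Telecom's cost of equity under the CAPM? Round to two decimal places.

11.41%

β_L = β_U × [1 + (1 − t)(D/E)] = 0.633 × [1 + (1 − 0.26) × 2.09]
    = 0.633 × [1 + 0.74 × 2.09] = 0.633 × 2.5466 = 1.6120
E(R) = R_f + β_L × MRP = 5.41% + 1.6120 × 3.72% = 11.41%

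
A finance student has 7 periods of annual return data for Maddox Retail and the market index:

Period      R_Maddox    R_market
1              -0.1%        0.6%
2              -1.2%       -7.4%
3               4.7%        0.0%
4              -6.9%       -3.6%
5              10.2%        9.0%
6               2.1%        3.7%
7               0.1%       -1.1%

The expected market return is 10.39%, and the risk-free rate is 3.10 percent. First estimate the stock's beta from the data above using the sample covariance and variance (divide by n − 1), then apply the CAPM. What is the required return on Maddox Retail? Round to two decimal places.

8.96%

Mean R_i = (-0.1 − 1.2 + 4.7 − 6.9 + 10.2 + 2.1 + 0.1) / 7 = 1.2714%
Mean R_m = (0.6 − 7.4 + 0.0 − 3.6 + 9.0 + 3.7 − 1.1) / 7 = 0.1714%
Σ(R_i − R̄_i)(R_m − R̄_m) = 131.5943  ⇒  Cov = 131.5943 / 6 = 21.9324
Σ(R_m − R̄_m)² = 163.7743  ⇒  Var(R_m) = 163.7743 / 6 = 27.2957
β = Cov / Var(R_m) = 21.9324 / 27.2957 = 0.8035
MRP = 10.39% − 3.10% = 7.29%
E(R) = R_f + β × MRP = 3.10% + 0.8035 × 7.29% = 8.96%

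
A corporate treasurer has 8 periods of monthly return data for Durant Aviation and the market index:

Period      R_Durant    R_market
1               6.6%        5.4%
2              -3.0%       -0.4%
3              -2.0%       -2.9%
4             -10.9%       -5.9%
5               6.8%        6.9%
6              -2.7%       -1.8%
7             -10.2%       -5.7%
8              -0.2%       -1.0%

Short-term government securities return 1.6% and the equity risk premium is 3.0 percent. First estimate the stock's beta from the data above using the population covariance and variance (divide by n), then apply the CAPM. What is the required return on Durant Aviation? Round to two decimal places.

5.64%

Mean R_i = (6.6 − 3.0 − 2.0 − 10.9 + 6.8 − 2.7 − 10.2 − 0.2) / 8 = -1.9500%
Mean R_m = (5.4 − 0.4 − 2.9 − 5.9 + 6.9 − 1.8 − 5.7 − 1.0) / 8 = -0.6750%
Σ(R_i − R̄_i)(R_m − R̄_m) = 206.5400  ⇒  Cov = 206.5400 / 8 = 25.8175
Σ(R_m − R̄_m)² = 153.2350  ⇒  Var(R_m) = 153.2350 / 8 = 19.1544
β = Cov / Var(R_m) = 25.8175 / 19.1544 = 1.3479
E(R) = R_f + β × MRP = 1.6% + 1.3479 × 3.0% = 5.64%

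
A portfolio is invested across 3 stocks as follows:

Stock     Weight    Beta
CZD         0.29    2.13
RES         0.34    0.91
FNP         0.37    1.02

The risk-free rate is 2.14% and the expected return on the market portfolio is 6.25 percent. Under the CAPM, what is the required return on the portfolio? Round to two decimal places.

β_P = Σ w_i β_i = 0.29×2.13 + 0.34×0.91 + 0.37×1.02 = 1.3045
MRP = 6.25% − 2.14% = 4.11%
E(R_P) = R_f + β_P × MRP = 2.14% + 1.3045 × 4.11% = 7.50%

7.50%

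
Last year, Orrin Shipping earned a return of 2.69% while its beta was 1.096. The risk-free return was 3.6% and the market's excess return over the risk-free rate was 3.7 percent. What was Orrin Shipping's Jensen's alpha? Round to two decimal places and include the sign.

CAPM benchmark = R_f + β(R_m − R_f) = 3.6% + 1.096 × 3.7% = 7.6552%
α = actual − benchmark = 2.69% − 7.6552% = -4.97%

-4.97%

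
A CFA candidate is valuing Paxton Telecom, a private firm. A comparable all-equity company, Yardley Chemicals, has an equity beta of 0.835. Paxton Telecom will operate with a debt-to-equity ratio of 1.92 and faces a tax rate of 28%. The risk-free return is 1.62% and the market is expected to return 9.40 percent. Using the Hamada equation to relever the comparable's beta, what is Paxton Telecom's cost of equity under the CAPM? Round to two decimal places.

17.10%

β_L = β_U × [1 + (1 − t)(D/E)] = 0.835 × [1 + (1 − 0.28) × 1.92]
    = 0.835 × [1 + 0.72 × 1.92] = 0.835 × 2.3824 = 1.9893
MRP = 9.40% − 1.62% = 7.78%
E(R) = R_f + β_L × MRP = 1.62% + 1.9893 × 7.78% = 17.10%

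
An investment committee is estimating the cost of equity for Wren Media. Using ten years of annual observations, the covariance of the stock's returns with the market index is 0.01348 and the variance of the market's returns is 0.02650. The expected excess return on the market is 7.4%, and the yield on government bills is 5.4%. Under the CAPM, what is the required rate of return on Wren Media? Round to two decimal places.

β = Cov(R_i, R_m) / Var(R_m) = 0.01348 / 0.02650 = 0.5087
E(R) = R_f + β × MRP = 5.4% + 0.5087 × 7.4% = 9.16%

9.16%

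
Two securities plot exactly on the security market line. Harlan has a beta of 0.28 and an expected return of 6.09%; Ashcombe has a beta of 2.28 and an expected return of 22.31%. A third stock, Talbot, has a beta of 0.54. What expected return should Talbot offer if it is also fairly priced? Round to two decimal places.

8.20%

MRP (SML slope) = (22.31% − 6.09%) / (2.28 − 0.28) = 16.22% / 2.00 = 8.1100%
R_f (intercept) = 6.09% − 0.28 × 8.1100% = 3.8192%
E(R_Talbot) = R_f + β × MRP = 3.8192% + 0.54 × 8.1100% = 8.20%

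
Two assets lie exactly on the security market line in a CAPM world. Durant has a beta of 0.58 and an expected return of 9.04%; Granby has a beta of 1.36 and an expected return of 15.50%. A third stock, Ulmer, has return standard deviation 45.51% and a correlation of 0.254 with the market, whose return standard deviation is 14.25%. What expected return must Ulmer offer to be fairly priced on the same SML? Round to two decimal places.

10.95%

MRP = (15.50% − 9.04%) / (1.36 − 0.58) = 8.2821%
R_f = 9.04% − 0.58 × 8.2821% = 4.2364%
β_Ulmer = ρ·σ_i/σ_m = 0.254 × 45.51 / 14.25 = 0.8112
E(R_Ulmer) = R_f + β × MRP = 4.2364% + 0.8112 × 8.2821% = 10.95%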